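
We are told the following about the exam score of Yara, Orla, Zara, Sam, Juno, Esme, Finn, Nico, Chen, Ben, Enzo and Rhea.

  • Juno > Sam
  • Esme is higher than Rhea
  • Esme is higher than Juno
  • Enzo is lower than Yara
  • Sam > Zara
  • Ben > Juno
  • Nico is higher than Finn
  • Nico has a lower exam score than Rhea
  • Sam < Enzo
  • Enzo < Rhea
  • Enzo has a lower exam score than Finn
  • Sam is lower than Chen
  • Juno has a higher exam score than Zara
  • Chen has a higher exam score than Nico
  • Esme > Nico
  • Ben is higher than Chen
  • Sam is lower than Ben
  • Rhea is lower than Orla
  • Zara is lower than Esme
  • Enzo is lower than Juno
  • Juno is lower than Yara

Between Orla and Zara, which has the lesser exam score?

Link the given pairs in sequence: Zara < Sam; Sam < Enzo; Enzo < Finn; Finn < Nico; Nico < Rhea; Rhea < Orla.
Chaining these gives Zara < Sam < Enzo < Finn < Nico < Rhea < Orla.
So Zara < Orla; Zara is the lower of the two.

Zara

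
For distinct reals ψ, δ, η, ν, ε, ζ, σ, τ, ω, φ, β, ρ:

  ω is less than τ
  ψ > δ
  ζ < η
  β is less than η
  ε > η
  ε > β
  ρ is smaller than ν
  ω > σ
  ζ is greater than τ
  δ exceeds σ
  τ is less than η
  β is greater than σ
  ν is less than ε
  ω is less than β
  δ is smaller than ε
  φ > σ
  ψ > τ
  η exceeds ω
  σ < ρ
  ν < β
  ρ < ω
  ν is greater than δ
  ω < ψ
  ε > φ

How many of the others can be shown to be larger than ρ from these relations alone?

The elements the relations force above ρ are ν, ω, τ, ζ, β, η, ε, ψ — no chain reaches any other.
That is 8.

8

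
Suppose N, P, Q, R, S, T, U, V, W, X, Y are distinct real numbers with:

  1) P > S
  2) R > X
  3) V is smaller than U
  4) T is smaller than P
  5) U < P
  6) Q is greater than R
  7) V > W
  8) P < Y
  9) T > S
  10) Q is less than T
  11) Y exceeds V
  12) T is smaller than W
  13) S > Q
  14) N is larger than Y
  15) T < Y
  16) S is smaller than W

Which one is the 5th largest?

Chaining the given pairs: X < R < Q < S < T < W < V < U < P < Y < N.
The 5th largest is V.

V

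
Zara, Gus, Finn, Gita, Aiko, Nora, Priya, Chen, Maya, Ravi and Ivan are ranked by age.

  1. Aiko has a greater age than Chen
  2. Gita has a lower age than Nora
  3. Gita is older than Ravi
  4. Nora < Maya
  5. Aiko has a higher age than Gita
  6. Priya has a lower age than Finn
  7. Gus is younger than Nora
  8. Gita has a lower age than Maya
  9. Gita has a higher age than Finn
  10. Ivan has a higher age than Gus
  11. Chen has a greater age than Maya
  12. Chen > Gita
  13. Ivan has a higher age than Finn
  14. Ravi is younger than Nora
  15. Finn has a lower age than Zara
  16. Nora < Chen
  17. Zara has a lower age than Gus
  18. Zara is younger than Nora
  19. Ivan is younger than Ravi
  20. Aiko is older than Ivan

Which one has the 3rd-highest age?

Piecing the relations together gives one ordering: Priya < Finn < Zara < Gus < Ivan < Ravi < Gita < Nora < Maya < Chen < Aiko.
Counting 3 from the largest end gives Maya.

Maya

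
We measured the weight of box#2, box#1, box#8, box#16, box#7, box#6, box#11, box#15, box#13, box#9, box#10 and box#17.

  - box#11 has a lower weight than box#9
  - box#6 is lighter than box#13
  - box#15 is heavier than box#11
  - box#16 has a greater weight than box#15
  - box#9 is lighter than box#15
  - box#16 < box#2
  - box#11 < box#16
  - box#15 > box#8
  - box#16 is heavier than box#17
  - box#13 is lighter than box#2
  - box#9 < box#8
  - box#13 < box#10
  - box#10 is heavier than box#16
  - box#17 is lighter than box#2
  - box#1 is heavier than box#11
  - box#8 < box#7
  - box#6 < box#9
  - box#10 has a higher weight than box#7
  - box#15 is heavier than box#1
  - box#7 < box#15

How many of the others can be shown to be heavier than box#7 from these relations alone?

Directly above box#7: box#15, box#10.
One step further: box#16 (3 so far).
One step further: box#2 (4 so far).
Nothing else is reachable above box#7; 4 in all.

4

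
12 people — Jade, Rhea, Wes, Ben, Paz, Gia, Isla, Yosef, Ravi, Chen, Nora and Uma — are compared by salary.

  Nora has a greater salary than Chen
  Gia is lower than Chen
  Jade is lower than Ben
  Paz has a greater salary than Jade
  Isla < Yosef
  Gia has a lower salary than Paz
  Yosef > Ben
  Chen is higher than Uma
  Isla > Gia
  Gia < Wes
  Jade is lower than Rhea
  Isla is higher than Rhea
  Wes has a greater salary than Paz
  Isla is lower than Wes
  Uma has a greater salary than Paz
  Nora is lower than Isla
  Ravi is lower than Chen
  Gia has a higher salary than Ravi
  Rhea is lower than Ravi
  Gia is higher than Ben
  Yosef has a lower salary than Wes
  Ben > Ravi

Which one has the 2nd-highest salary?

Chaining the given pairs: Jade < Rhea < Ravi < Ben < Gia < Paz < Uma < Chen < Nora < Isla < Yosef < Wes.
The 2nd largest is Yosef.

Yosef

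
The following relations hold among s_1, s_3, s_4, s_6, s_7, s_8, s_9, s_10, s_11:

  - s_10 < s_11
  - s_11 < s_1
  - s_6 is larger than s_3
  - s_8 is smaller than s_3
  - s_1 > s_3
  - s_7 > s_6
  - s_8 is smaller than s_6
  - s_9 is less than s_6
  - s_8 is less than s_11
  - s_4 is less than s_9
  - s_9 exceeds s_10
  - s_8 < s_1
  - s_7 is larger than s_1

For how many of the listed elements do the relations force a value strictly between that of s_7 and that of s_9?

Chaining upward from s_9 reaches: s_6.
Chaining downward from s_7 reaches: s_4, s_10, s_8, s_11, s_3, s_1, s_6.
Strictly between s_9 and s_7 are those in both lists: s_6 — 1 element.

1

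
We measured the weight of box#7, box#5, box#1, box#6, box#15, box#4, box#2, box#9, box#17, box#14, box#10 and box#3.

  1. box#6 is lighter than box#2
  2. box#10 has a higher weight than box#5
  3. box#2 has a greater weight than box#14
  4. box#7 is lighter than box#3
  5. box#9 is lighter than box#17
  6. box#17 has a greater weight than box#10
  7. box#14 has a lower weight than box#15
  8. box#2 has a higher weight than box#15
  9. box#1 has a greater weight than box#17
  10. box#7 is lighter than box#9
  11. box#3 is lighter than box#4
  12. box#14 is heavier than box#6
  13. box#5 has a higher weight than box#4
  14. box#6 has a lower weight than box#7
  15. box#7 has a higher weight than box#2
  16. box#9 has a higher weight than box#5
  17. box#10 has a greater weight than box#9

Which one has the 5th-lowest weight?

box#7

Chaining the given pairs: box#6 < box#14 < box#15 < box#2 < box#7 < box#3 < box#4 < box#5 < box#9 < box#10 < box#17 < box#1.
The 5th smallest is box#7.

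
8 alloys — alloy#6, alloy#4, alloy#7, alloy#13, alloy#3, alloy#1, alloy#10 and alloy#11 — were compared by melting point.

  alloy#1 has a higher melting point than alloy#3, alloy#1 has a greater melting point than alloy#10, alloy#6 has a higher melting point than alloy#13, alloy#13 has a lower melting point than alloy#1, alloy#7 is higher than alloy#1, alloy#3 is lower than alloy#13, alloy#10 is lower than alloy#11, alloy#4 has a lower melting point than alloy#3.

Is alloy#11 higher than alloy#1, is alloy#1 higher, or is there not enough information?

Following every chain through alloy#11: below alloy#11 we get alloy#10.
alloy#1 is not reached, and no chain runs the other way from alloy#1 to alloy#11.
So the given relations leave the order of alloy#11 and alloy#1 undetermined.

undetermined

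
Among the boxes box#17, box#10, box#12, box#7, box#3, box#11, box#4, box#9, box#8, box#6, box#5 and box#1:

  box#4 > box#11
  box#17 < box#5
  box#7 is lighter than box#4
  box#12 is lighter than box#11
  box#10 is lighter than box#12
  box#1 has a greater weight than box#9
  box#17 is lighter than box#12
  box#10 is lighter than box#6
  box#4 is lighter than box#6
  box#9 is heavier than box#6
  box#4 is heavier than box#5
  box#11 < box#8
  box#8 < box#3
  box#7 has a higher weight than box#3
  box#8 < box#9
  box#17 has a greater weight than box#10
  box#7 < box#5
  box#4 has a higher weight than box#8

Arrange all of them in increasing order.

Each adjacent pair is fixed by a given relation: box#10 < box#17; box#17 < box#12; box#12 < box#11; box#11 < box#8; box#8 < box#3; box#3 < box#7; box#7 < box#5; box#5 < box#4; box#4 < box#6; box#6 < box#9; box#9 < box#1. Chaining them end to end gives the full order.

box#10 < box#17 < box#12 < box#11 < box#8 < box#3 < box#7 < box#5 < box#4 < box#6 < box#9 < box#1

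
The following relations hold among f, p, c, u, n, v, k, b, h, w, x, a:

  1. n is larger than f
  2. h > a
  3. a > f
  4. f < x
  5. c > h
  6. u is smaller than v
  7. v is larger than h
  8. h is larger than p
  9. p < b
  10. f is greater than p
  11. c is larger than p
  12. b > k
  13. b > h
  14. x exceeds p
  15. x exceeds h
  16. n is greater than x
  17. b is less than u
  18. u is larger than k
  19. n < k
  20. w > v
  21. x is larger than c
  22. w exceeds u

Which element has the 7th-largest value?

x

Chaining the given pairs: p < f < a < h < c < x < n < k < b < u < v < w.
Counting 7 from the largest end gives x.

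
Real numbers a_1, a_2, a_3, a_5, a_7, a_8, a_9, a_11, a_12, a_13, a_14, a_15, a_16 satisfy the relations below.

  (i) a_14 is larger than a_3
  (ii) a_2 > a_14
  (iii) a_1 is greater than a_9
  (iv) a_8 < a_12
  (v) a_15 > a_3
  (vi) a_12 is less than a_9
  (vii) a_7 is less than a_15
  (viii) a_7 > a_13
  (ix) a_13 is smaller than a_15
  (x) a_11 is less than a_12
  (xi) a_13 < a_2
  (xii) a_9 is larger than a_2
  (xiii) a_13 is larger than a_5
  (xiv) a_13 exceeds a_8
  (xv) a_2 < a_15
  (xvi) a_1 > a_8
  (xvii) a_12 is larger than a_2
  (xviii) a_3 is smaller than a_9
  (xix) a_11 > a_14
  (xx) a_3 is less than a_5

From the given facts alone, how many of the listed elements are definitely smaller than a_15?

7

Directly below a_15: a_3, a_13, a_2, a_7.
One step further: a_14, a_5, a_8 (7 so far).
Nothing else is reachable below a_15; 7 in all.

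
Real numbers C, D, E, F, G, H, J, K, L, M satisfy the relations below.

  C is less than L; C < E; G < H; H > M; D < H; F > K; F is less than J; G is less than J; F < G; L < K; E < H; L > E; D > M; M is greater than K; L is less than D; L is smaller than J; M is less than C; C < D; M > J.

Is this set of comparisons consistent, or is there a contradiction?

inconsistent

We have M < C stated directly, yet also C < E < L < K < F < G < J < M by chaining the others — so C < M. Contradiction.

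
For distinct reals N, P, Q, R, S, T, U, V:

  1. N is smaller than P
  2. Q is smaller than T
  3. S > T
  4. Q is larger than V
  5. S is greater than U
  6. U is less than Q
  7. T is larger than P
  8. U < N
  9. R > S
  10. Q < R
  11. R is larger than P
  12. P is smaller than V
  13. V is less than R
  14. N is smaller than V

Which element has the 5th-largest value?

Piecing the relations together gives one ordering: U < N < P < V < Q < T < S < R.
Counting 5 from the largest end gives V.

V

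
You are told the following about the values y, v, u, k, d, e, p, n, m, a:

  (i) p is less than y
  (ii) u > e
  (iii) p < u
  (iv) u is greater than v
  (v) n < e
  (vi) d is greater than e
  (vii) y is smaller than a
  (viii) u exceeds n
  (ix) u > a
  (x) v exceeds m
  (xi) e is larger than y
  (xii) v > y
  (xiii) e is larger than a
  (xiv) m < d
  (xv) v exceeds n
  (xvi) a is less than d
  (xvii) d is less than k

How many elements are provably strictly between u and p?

The relations place p below u. An element lies strictly between them when it is forced above p and also forced below u.
Above p: {y, a, v, e, d, k}. Below u: {m, y, n, a, v, e}.
Intersection: {y, a, v, e} — 4.

4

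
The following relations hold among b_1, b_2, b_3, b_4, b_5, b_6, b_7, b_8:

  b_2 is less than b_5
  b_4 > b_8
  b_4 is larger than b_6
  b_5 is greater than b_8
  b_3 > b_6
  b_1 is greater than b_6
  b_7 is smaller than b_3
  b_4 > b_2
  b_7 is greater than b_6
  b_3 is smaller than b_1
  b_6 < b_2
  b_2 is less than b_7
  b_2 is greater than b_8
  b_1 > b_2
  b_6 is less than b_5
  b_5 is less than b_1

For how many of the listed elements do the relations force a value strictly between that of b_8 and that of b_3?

2

Chaining upward from b_8 reaches: b_2, b_7, b_4, b_5, b_1.
Chaining downward from b_3 reaches: b_6, b_2, b_7.
Strictly between b_8 and b_3 are those in both lists: b_2, b_7 — 2 elements.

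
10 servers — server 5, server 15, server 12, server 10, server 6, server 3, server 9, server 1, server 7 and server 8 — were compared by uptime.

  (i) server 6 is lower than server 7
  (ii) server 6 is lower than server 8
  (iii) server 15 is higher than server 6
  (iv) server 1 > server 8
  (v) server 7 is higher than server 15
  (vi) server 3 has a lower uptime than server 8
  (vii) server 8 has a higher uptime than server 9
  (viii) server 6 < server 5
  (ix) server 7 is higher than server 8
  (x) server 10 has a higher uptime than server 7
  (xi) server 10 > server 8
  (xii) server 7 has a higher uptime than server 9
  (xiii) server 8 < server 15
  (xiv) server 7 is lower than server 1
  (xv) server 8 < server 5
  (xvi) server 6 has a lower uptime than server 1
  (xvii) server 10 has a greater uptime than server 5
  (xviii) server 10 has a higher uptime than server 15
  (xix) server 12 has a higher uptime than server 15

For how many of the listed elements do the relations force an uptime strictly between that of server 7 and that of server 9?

The relations place server 9 below server 7. An element lies strictly between them when it is forced above server 9 and also forced below server 7.
Above server 9: {server 8, server 15, server 5, server 10, server 12, server 1}. Below server 7: {server 6, server 3, server 8, server 15}.
Intersection: {server 8, server 15} — 2.

2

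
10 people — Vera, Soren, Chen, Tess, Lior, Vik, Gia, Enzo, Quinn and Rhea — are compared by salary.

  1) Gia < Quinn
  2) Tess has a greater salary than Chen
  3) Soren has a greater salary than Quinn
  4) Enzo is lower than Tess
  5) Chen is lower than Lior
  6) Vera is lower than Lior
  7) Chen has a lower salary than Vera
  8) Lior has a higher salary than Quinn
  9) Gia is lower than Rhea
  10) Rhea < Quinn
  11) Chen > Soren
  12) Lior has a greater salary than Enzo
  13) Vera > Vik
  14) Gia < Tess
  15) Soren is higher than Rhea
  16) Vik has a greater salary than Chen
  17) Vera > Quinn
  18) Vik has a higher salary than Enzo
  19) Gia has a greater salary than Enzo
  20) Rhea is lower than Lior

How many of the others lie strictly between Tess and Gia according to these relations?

4

Chaining upward from Gia reaches: Rhea, Quinn, Soren, Chen, Vik, Vera, Lior.
Chaining downward from Tess reaches: Enzo, Rhea, Quinn, Soren, Chen.
Strictly between Gia and Tess are those in both lists: Rhea, Quinn, Soren, Chen — 4 elements.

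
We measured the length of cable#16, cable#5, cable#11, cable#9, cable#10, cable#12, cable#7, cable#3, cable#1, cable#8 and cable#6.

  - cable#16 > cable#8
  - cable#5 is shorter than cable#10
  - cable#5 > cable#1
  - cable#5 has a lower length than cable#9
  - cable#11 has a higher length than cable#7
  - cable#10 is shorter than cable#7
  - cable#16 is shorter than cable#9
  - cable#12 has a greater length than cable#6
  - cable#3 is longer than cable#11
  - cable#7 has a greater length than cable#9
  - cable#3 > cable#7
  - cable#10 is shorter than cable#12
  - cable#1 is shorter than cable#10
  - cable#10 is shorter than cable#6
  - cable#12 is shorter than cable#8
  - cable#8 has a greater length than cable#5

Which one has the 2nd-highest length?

The consecutive relations fix a unique order: cable#1 < cable#5 < cable#10 < cable#6 < cable#12 < cable#8 < cable#16 < cable#9 < cable#7 < cable#11 < cable#3.
The 2nd largest is cable#11.

cable#11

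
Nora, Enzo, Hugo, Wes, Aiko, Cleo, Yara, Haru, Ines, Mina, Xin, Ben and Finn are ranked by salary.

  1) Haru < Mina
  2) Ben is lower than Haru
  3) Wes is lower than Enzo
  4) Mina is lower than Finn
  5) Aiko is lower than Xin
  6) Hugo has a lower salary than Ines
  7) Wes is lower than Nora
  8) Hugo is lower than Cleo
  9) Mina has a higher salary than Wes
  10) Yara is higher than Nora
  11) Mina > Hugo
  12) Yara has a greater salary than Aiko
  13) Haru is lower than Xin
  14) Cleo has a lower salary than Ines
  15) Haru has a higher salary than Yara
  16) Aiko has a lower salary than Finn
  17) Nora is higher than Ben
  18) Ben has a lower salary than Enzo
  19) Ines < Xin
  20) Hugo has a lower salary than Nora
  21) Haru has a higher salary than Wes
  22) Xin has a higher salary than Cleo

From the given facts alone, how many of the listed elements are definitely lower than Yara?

The elements the relations force below Yara are Wes, Aiko, Hugo, Ben, Nora — no chain reaches any other.
That is 5.

5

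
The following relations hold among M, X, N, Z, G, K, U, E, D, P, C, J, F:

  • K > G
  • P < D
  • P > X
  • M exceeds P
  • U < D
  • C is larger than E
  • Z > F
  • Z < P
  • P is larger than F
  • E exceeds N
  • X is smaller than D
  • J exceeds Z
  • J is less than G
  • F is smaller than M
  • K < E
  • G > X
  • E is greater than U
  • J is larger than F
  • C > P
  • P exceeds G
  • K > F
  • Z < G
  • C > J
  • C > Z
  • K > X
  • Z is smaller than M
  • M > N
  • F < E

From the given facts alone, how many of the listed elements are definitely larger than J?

7

The elements the relations force above J are G, K, P, M, E, C, D — no chain reaches any other.
That is 7.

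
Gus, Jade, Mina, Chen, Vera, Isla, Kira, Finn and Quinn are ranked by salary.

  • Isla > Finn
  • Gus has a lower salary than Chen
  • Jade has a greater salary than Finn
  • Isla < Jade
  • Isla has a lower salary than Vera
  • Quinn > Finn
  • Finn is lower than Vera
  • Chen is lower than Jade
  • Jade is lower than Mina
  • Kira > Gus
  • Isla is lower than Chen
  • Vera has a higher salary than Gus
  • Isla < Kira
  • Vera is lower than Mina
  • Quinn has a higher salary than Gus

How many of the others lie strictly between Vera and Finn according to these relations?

Chaining upward from Finn reaches: Isla, Chen, Kira, Quinn, Jade, Mina.
Chaining downward from Vera reaches: Isla, Gus.
Strictly between Finn and Vera are those in both lists: Isla — 1 element.

1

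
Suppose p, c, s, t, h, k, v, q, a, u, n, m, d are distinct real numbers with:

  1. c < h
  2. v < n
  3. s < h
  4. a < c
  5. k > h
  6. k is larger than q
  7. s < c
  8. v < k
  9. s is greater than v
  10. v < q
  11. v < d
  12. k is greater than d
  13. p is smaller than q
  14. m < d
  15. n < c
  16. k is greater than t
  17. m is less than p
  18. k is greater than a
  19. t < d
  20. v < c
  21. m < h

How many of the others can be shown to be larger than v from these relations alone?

7

From v the given relations immediately reach s, n, q, d, c, k.
From those, h — 7 in total.
Nothing else is reachable above v; 7 in all.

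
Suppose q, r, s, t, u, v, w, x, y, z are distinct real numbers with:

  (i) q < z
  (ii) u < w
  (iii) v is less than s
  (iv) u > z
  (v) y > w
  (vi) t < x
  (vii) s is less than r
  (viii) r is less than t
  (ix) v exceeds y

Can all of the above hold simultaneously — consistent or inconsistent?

consistent

Every relation is compatible with q < z < u < w < y < v < s < r < t < x; the set is consistent.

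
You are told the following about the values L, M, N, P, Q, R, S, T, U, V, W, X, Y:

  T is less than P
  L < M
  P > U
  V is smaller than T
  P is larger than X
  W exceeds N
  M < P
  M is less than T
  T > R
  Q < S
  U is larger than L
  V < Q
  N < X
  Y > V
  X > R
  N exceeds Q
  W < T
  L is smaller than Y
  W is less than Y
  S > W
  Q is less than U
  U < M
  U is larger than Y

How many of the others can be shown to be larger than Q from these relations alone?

Directly above Q: N, S, U.
One step further: W, M, X, P (7 so far).
One step further: Y, T (9 so far).
Nothing else is reachable above Q; 9 in all.

9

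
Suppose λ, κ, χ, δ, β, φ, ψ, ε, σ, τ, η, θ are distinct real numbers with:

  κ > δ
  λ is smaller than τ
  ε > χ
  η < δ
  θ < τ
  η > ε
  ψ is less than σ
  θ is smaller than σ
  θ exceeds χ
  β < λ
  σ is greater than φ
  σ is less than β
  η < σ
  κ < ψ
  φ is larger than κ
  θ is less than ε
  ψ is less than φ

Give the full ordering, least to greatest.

Each adjacent pair is fixed by a given relation: χ < θ; θ < ε; ε < η; η < δ; δ < κ; κ < ψ; ψ < φ; φ < σ; σ < β; β < λ; λ < τ. Chaining them end to end gives the full order.

χ < θ < ε < η < δ < κ < ψ < φ < σ < β < λ < τ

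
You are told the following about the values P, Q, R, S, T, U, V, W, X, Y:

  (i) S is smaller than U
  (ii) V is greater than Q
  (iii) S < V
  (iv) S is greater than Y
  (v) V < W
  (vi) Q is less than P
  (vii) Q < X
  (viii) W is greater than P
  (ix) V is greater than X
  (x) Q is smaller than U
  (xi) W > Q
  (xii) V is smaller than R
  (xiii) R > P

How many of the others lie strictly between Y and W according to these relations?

2

The relations place Y below W. An element lies strictly between them when it is forced above Y and also forced below W.
Above Y: {S, V, R, U}. Below W: {Q, X, P, S, V}.
Intersection: {S, V} — 2.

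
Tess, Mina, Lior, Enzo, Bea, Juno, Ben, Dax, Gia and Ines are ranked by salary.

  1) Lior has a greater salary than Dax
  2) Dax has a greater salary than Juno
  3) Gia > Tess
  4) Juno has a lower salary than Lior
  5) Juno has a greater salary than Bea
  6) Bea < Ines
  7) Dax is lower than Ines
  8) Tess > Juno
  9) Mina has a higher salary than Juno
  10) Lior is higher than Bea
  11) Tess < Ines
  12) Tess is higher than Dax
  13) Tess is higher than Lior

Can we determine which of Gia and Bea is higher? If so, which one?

Gia

Bea < Juno and Juno < Dax give Bea < Dax.
Then Dax < Lior extends the chain to Lior.
Then Lior < Tess extends the chain to Tess.
With Tess < Gia: Bea < Juno < Dax < Lior < Tess < Gia.
So Gia is higher.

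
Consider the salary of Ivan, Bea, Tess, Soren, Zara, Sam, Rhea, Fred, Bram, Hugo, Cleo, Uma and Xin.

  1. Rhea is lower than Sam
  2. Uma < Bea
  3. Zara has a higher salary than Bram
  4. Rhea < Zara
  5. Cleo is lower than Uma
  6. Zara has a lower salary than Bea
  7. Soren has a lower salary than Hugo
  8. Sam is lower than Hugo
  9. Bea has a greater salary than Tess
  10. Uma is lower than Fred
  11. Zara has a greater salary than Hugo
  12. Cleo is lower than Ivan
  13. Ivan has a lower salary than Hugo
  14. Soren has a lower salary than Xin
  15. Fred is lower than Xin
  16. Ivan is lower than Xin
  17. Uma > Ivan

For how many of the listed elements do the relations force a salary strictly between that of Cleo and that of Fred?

2

Chaining upward from Cleo reaches: Ivan, Uma, Xin, Hugo, Zara, Bea.
Chaining downward from Fred reaches: Ivan, Uma.
Strictly between Cleo and Fred are those in both lists: Ivan, Uma — 2 elements.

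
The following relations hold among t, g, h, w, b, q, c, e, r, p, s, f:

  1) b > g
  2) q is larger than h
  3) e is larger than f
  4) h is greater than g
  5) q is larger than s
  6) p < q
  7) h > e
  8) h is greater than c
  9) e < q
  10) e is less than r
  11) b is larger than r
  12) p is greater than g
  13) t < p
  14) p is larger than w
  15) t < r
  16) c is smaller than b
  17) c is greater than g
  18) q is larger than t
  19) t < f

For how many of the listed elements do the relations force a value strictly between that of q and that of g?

3

Chaining upward from g reaches: c, p, h, b.
Chaining downward from q reaches: w, t, s, c, f, p, e, h.
Strictly between g and q are those in both lists: c, p, h — 3 elements.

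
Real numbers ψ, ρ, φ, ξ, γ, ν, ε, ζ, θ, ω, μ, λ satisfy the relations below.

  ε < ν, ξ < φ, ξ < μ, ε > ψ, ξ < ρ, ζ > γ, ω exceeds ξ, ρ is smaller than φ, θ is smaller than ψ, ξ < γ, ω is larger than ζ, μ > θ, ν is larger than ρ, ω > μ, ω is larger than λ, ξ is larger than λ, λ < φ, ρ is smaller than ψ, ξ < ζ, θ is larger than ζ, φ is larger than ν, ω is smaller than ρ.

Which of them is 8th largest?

Chaining the given pairs: λ < ξ < γ < ζ < θ < μ < ω < ρ < ψ < ε < ν < φ.
The 8th largest is θ.

θ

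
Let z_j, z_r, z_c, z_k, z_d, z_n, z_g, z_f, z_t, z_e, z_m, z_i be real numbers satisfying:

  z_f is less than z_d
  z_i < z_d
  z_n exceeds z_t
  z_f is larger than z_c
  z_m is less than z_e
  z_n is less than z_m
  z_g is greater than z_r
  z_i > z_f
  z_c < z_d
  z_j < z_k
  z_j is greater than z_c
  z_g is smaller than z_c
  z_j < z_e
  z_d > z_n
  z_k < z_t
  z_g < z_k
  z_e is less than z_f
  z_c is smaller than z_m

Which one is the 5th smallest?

The consecutive relations fix a unique order: z_r < z_g < z_c < z_j < z_k < z_t < z_n < z_m < z_e < z_f < z_i < z_d.
Counting 5 from the smallest end gives z_k.

z_k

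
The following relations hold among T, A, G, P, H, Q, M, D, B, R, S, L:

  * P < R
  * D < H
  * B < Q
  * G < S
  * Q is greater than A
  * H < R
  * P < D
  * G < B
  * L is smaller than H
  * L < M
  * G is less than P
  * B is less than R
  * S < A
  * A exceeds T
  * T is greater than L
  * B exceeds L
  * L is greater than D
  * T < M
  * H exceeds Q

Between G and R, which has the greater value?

R

The relevant relations are G < P; P < D; D < L; L < T; T < A; A < Q; Q < H; H < R.
Chaining these gives G < P < D < L < T < A < Q < H < R.
So G < R; R is the larger of the two.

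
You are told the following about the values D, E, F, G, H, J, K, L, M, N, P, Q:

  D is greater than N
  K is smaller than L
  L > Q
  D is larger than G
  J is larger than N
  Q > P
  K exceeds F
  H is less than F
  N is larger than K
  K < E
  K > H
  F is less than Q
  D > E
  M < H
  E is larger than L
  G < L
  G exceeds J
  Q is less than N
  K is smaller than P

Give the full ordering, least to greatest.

M < H < F < K < P < Q < N < J < G < L < E < D

Each adjacent pair is fixed by a given relation: M < H; H < F; F < K; K < P; P < Q; Q < N; N < J; J < G; G < L; L < E; E < D. Chaining them end to end gives the full order.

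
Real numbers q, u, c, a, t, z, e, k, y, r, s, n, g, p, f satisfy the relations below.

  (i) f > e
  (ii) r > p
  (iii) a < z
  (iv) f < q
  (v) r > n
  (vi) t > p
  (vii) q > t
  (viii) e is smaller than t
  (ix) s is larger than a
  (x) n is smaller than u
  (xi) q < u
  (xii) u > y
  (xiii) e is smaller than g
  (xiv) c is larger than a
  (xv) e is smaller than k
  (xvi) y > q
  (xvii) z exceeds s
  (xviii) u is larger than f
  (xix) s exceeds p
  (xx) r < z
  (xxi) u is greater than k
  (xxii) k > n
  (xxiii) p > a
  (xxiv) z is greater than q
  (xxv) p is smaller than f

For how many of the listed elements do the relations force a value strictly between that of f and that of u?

2

The relations place f below u. An element lies strictly between them when it is forced above f and also forced below u.
Above f: {q, y, z}. Below u: {n, a, p, e, t, q, y, k}.
Intersection: {q, y} — 2.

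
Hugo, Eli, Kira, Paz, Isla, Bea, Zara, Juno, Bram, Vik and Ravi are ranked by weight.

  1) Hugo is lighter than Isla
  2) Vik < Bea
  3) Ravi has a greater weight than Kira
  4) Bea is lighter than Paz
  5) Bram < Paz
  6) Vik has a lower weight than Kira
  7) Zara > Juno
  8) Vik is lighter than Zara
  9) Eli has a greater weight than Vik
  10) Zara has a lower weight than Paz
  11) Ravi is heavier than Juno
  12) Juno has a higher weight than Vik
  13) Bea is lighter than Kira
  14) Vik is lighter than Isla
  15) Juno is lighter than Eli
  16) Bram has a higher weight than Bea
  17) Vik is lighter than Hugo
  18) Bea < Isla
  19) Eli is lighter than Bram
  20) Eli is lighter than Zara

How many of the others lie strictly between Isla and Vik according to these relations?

2

Chaining upward from Vik reaches: Juno, Bea, Eli, Bram, Kira, Ravi, Hugo, Zara, Paz.
Chaining downward from Isla reaches: Bea, Hugo.
Strictly between Vik and Isla are those in both lists: Bea, Hugo — 2 elements.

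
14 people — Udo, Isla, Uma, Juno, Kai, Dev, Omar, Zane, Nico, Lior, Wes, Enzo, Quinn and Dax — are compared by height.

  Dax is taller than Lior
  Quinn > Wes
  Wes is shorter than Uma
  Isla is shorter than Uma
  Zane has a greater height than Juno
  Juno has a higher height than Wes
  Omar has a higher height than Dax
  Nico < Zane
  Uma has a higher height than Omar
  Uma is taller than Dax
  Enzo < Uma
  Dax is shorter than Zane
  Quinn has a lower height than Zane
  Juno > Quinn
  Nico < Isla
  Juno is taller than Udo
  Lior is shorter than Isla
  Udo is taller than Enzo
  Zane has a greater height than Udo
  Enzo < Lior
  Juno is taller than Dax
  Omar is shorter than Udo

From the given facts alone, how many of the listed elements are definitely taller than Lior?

7

Directly above Lior: Dax, Isla.
One step further: Omar, Juno, Uma, Zane (6 so far).
One step further: Udo (7 so far).
No other element is forced above Lior by the given relations, so the count is 7.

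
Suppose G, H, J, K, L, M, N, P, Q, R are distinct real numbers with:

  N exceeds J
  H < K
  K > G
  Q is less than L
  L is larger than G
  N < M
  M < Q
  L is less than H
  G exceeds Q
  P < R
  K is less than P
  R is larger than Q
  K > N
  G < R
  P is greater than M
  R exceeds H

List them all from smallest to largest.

Nothing is placed below J, so it is least; from there J < N; N < M; M < Q; Q < G; G < L; L < H; H < K; K < P; P < R, each given directly.

J < N < M < Q < G < L < H < K < P < R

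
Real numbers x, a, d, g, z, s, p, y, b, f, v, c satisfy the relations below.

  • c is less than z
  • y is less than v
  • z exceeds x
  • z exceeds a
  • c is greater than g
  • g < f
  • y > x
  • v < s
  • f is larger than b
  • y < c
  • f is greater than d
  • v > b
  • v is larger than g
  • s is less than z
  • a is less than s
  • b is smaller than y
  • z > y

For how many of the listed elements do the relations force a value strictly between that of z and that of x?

4

Chaining upward from x reaches: y, v, c, s.
Chaining downward from z reaches: a, g, b, y, v, c, s.
Strictly between x and z are those in both lists: y, v, c, s — 4 elements.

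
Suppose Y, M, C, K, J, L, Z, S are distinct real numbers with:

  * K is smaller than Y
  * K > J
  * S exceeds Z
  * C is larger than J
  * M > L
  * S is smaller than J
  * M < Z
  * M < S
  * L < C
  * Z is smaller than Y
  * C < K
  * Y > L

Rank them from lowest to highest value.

Each adjacent pair is fixed by a given relation: L < M; M < Z; Z < S; S < J; J < C; C < K; K < Y. Chaining them end to end gives the full order.

L < M < Z < S < J < C < K < Y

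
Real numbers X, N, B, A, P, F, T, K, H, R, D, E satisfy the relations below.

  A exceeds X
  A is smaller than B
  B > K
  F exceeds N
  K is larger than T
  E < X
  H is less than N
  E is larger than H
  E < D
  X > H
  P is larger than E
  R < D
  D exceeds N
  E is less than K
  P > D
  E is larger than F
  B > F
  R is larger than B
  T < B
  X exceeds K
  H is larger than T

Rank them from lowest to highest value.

Nothing is placed below T, so it is least; from there T < H; H < N; N < F; F < E; E < K; K < X; X < A; A < B; B < R; R < D; D < P, each given directly.

T < H < N < F < E < K < X < A < B < R < D < P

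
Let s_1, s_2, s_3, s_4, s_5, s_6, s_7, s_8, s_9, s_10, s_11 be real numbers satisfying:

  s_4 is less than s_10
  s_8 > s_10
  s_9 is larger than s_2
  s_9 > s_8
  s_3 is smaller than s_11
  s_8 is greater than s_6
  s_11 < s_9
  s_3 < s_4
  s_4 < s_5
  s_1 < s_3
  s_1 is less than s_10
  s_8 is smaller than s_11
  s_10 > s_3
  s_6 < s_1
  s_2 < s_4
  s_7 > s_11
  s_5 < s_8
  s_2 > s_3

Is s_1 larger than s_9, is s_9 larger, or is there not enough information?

Following the relations from s_1: s_1 < s_3 < s_2 < s_4 < s_5 < s_8 < s_11 < s_9.
So s_9 is larger.

s_9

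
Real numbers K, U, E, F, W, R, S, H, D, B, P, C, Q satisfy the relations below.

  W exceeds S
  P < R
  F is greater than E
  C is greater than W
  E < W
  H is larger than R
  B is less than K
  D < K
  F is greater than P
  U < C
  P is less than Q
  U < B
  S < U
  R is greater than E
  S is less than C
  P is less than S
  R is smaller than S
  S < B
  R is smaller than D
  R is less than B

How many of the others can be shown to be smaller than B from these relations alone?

The elements the relations force below B are E, P, R, S, U — no chain reaches any other.
That is 5.

5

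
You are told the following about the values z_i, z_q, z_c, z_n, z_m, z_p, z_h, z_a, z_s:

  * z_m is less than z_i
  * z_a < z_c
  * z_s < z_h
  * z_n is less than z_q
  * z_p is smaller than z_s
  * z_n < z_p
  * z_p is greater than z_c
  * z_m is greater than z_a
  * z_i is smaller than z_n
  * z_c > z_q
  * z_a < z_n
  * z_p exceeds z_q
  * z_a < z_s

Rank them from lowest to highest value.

Nothing is placed below z_a, so it is least; from there z_a < z_m; z_m < z_i; z_i < z_n; z_n < z_q; z_q < z_c; z_c < z_p; z_p < z_s; z_s < z_h, each given directly.

z_a < z_m < z_i < z_n < z_q < z_c < z_p < z_s < z_h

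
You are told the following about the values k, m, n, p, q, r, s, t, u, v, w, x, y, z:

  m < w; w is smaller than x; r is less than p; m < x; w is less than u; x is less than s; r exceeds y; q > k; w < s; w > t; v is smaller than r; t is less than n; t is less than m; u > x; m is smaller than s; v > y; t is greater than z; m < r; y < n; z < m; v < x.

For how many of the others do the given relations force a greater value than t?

8

Directly above t: m, w, n.
One step further: x, r, s, u (7 so far).
One step further: p (8 so far).
Nothing else is reachable above t; 8 in all.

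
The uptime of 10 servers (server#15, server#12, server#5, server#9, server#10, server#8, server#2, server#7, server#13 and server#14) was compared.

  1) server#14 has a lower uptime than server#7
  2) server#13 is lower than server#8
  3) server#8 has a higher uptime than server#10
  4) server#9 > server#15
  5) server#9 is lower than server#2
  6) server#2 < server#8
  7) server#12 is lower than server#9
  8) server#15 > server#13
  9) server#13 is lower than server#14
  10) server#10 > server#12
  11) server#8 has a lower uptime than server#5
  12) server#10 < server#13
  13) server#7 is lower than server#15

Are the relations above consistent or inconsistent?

consistent

Every relation is compatible with server#12 < server#10 < server#13 < server#14 < server#7 < server#15 < server#9 < server#2 < server#8 < server#5; the set is consistent.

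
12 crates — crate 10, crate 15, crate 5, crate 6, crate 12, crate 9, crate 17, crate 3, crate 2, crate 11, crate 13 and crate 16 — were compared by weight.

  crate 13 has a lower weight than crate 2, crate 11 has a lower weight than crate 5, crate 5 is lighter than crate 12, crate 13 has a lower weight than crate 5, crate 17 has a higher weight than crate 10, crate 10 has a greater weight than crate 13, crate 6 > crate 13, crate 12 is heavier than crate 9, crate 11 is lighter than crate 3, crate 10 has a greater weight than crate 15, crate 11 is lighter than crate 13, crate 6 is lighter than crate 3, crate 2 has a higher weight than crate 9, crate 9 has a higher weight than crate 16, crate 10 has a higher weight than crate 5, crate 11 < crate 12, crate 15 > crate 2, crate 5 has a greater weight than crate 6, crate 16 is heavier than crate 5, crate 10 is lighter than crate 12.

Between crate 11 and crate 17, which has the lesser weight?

Following the relations from crate 11: crate 11 < crate 13 < crate 6 < crate 5 < crate 16 < crate 9 < crate 2 < crate 15 < crate 10 < crate 17.
So crate 11 < crate 17; crate 11 is the lighter of the two.

crate 11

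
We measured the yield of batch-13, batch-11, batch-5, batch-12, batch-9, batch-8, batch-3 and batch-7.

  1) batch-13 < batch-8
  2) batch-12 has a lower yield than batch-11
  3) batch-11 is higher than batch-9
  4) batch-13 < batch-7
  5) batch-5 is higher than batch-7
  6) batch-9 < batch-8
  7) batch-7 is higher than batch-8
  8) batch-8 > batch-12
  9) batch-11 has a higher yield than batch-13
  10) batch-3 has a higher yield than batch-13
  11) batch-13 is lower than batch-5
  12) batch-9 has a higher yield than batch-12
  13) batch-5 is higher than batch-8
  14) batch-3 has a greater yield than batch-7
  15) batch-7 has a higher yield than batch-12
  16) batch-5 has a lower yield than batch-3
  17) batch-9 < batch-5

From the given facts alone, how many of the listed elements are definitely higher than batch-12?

6

The elements the relations force above batch-12 are batch-9, batch-8, batch-7, batch-5, batch-3, batch-11 — no chain reaches any other.
That is 6.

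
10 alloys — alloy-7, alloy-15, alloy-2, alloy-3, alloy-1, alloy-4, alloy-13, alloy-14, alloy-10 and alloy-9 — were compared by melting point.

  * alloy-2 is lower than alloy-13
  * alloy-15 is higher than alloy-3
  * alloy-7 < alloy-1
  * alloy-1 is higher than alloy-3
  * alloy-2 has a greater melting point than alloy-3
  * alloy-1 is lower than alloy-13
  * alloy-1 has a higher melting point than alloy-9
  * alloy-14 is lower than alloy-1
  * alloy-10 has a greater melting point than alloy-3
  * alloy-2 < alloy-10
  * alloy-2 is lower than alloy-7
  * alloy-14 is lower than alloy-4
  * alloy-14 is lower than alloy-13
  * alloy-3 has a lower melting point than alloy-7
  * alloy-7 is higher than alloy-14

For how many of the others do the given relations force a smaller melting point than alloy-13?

From alloy-13 the given relations immediately reach alloy-14, alloy-2, alloy-1.
From those, alloy-3, alloy-9, alloy-7 — 6 in total.
No other element is forced below alloy-13 by the given relations, so the count is 6.

6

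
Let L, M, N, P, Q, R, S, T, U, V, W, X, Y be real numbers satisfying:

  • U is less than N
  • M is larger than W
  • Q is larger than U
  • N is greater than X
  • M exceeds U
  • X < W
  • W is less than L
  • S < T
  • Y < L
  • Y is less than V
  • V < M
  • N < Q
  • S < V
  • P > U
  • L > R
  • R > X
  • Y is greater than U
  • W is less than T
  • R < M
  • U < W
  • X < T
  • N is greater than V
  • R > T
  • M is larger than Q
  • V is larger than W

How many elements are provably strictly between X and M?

The relations place X below M. An element lies strictly between them when it is forced above X and also forced below M.
Above X: {W, T, R, V, N, Q, L}. Below M: {U, W, S, T, Y, R, V, N, Q}.
Intersection: {W, T, R, V, N, Q} — 6.

6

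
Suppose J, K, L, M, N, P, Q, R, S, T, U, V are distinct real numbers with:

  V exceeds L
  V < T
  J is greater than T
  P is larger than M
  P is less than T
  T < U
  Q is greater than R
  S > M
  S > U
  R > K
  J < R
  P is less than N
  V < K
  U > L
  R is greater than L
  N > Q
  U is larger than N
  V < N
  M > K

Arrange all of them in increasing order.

Each adjacent pair is fixed by a given relation: L < V; V < K; K < M; M < P; P < T; T < J; J < R; R < Q; Q < N; N < U; U < S. Chaining them end to end gives the full order.

L < V < K < M < P < T < J < R < Q < N < U < S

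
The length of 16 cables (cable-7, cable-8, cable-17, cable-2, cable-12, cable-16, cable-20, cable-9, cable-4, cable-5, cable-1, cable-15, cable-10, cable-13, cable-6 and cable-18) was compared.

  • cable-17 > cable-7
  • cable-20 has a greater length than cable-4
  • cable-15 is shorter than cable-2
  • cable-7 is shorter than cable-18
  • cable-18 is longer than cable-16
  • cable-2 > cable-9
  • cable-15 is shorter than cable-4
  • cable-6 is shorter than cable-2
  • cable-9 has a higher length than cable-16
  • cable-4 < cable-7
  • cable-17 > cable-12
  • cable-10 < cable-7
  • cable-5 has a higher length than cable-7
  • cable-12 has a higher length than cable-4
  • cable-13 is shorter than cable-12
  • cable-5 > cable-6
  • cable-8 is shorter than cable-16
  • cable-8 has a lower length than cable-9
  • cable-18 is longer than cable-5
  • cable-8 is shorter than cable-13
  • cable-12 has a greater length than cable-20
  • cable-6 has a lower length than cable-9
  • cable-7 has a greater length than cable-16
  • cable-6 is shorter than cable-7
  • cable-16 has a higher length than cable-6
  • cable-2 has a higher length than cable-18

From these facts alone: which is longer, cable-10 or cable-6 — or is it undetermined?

Following every chain through cable-6: above cable-6 we get cable-16, cable-9, cable-7, cable-5, cable-17, cable-18, cable-2.
cable-10 is not reached, and no chain runs the other way from cable-10 to cable-6.
So the given relations leave the order of cable-6 and cable-10 undetermined.

undetermined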